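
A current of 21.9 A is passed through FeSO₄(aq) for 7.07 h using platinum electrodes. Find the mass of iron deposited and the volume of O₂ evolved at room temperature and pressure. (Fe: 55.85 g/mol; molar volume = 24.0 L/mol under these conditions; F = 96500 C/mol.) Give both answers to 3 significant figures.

161 g Fe; 34.7 L O₂

Q = 21.9 × 25452 = 5.574×10^5 C; n(e⁻) = 5.574×10^5 / 96500 = 5.776 mol
Cathode: Fe²⁺ + 2e⁻ → Fe → n(Fe) = 5.776/2 = 2.888 mol → 161 g
Anode: 2H₂O → O₂ + 4H⁺ + 4e⁻ → n(O₂) = 5.776/4 = 1.444 mol → 34.7 L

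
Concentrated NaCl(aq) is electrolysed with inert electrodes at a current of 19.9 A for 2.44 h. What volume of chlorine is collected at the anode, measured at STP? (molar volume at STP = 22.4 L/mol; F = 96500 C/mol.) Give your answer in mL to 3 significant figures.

20300 mL

Q = It = 19.9 × 8784 = 1.748×10^5 C
n(e⁻) = 1.748×10^5 / 96500 = 1.811 mol
2Cl⁻ → Cl₂ + 2e⁻, so n(Cl₂) = 1.811 / 2 = 0.9055 mol
V = 0.9055 × 22.4 = 20.28 L
= 20300 mL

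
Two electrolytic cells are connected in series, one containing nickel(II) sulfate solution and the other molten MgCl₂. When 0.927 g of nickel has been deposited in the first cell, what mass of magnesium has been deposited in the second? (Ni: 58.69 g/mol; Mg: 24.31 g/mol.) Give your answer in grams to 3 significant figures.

n(Ni) = 0.927 / 58.69 = 0.01579 mol
Ni²⁺ + 2e⁻ → Ni, so n(e⁻) = 2 × 0.01579 = 0.03158 mol
Same current for the same time ⇒ same n(e⁻) = 0.03158 mol in both cells.
Mg²⁺ + 2e⁻ → Mg, so n(Mg) = 0.03158 / 2 = 0.01579 mol
m(Mg) = 0.01579 × 24.31 = 0.384 g

0.384 g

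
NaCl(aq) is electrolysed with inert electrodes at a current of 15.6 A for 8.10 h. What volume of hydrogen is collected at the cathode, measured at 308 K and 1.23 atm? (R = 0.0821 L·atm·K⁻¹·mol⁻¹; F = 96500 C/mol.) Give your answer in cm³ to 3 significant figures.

Charge passed = 15.6 × 29160 = 4.549×10^5 C
Moles of electrons = 4.549×10^5 / 96500 = 4.714 mol
2H⁺ + 2e⁻ → H₂, so n(H₂) = 4.714 / 2 = 2.357 mol
V = nRT/P = 2.357 × 0.0821 × 308 / 1.23 = 48.46 L
= 48500 cm³

48500 cm³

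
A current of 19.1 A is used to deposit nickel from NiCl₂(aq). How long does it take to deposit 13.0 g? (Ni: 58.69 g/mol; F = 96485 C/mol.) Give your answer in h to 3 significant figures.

n(Ni) = 13.0 / 58.69 = 0.2215 mol
Ni²⁺ + 2e⁻ → Ni, so n(e⁻) = 2 × 0.2215 = 0.4430 mol
Q = 0.4430 × 96485 = 42740 C
t = Q / I = 42740 / 19.1 = 2238 s = 0.622 h

0.622 h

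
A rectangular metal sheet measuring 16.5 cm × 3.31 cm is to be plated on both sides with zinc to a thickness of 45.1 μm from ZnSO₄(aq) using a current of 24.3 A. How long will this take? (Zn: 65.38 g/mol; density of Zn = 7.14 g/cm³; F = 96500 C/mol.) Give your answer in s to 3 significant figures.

427 s

Plated area = 2 × 16.5 × 3.31 = 109.2 cm²
Volume = 109.2 × 45.1×10⁻⁴ cm = 0.4925 cm³
m(Zn) = 0.4925 × 7.14 = 3.516 g
n(Zn) = 3.516 / 65.38 = 0.05378 mol; n(e⁻) = 2 × 0.05378 = 0.1076 mol
Q = 0.1076 × 96500 = 10380 C
t = 10380 / 24.3 = 427.2 s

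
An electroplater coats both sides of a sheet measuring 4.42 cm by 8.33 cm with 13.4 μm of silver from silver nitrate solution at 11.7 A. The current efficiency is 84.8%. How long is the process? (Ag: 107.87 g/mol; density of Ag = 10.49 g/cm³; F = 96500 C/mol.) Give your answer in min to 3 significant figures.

Plated area = 2 × 4.42 × 8.33 = 73.64 cm²
Volume = 73.64 × 13.4×10⁻⁴ cm = 0.09868 cm³
m(Ag) = 0.09868 × 10.49 = 1.035 g
n(Ag) = 1.035 / 107.87 = 0.009595 mol; n(e⁻) = 0.009595 mol
Q = 0.009595 × 96500 / 0.848 = 1092 C
t = 1092 / 11.7 = 93.33 s = 1.56 min

1.56 min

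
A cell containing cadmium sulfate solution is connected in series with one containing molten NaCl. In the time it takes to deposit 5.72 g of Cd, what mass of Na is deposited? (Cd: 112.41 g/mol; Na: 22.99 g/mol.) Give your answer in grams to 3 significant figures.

2.34 g

n(Cd) = 5.72 / 112.41 = 0.05089 mol
Cd²⁺ + 2e⁻ → Cd, so n(e⁻) = 2 × 0.05089 = 0.1018 mol
The cells are in series, so the same charge (and hence the same n(e⁻) = 0.1018 mol) passes through both.
Na⁺ + e⁻ → Na, so n(Na) = 0.1018 mol
m(Na) = 0.1018 × 22.99 = 2.34 g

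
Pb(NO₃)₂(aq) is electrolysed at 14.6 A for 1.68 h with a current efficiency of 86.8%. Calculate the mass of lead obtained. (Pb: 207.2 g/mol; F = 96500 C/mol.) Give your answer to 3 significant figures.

Q = 14.6 × 6048 = 88300 C
n(e⁻) = 88300 / 96500 = 0.9150 mol
Pb²⁺ + 2e⁻ → Pb, so theoretical m(Pb) = 0.4575 × 207.2 = 94.79 g
Actual mass = 86.8% × 94.79 = 82.3 g

82.3 g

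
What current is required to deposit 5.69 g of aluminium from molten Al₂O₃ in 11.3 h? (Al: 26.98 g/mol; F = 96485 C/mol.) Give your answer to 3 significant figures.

1.50 A

n(Al) = 5.69 / 26.98 = 0.2109 mol
Al³⁺ + 3e⁻ → Al, so n(e⁻) = 3 × 0.2109 = 0.6327 mol
Q = 0.6327 × 96485 = 61050 C
I = Q / t = 61050 / 40680 s = 1.50 A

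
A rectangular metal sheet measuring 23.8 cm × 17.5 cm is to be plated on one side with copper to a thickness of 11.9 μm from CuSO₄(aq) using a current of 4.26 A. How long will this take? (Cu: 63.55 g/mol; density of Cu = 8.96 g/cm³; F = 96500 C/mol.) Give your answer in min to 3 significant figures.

Plated area = 23.8 × 17.5 = 416.5 cm²
Volume = 416.5 × 11.9×10⁻⁴ cm = 0.4956 cm³
m(Cu) = 0.4956 × 8.96 = 4.441 g
n(Cu) = 4.441 / 63.55 = 0.06988 mol; n(e⁻) = 2 × 0.06988 = 0.1398 mol
Q = 0.1398 × 96500 = 13490 C
t = 13490 / 4.26 = 3167 s = 52.8 min

52.8 min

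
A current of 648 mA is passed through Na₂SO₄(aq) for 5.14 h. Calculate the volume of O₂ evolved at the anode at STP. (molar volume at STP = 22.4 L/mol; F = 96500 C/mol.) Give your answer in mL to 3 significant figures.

696 mL

Charge passed = 0.648 × 18504 = 11990 C
Moles of electrons = 11990 / 96500 = 0.1242 mol
2H₂O → O₂ + 4H⁺ + 4e⁻, so n(O₂) = 0.1242 / 4 = 0.03105 mol
V = 0.03105 × 22.4 = 0.6955 L
= 696 mL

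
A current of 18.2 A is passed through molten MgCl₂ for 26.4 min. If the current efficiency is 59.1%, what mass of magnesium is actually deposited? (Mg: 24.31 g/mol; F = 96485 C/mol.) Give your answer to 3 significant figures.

Q = 18.2 × 1584 = 28830 C
n(e⁻) = 28830 / 96485 = 0.2988 mol
Mg²⁺ + 2e⁻ → Mg, so theoretical m(Mg) = 0.1494 × 24.31 = 3.632 g
Actual mass = 59.1% × 3.632 = 2.15 g

2.15 g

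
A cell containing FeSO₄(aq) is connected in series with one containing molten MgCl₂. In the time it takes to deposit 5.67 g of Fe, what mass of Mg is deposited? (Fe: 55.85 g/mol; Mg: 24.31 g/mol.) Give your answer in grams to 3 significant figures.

2.47 g

n(Fe) = 5.67 / 55.85 = 0.1015 mol
Fe²⁺ + 2e⁻ → Fe, so n(e⁻) = 2 × 0.1015 = 0.2030 mol
The cells are in series, so the same charge (and hence the same n(e⁻) = 0.2030 mol) passes through both.
Mg²⁺ + 2e⁻ → Mg, so n(Mg) = 0.2030 / 2 = 0.1015 mol
m(Mg) = 0.1015 × 24.31 = 2.47 g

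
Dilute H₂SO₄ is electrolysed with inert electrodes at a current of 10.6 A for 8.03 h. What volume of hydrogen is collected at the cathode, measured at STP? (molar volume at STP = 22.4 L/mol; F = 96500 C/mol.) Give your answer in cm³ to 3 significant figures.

35600 cm³

Q = It = 10.6 × 28908 = 3.064×10^5 C
Moles of electrons = 3.064×10^5 / 96500 = 3.175 mol
2H⁺ + 2e⁻ → H₂, so n(H₂) = 3.175 / 2 = 1.588 mol
V = 1.588 × 22.4 = 35.57 L
= 35600 cm³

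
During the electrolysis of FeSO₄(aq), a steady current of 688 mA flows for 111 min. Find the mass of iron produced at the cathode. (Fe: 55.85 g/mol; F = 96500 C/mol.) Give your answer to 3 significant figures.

1.33 g

Q = 0.688 A × 6660 s = 4582 C
Moles of electrons = 4582 / 96500 = 0.04748 mol
Fe²⁺ + 2e⁻ → Fe, so n(Fe) = 0.04748 / 2 = 0.02374 mol
m = 0.02374 × 55.85 = 1.33 g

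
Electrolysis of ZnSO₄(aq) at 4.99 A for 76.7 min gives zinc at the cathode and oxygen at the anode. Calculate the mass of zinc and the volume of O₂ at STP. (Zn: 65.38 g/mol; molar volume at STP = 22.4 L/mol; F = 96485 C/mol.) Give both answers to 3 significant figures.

Q = 4.99 × 4602 = 22960 C; n(e⁻) = 22960 / 96485 = 0.2380 mol
Cathode: Zn²⁺ + 2e⁻ → Zn → n(Zn) = 0.2380/2 = 0.1190 mol → 7.78 g
Anode: 2H₂O → O₂ + 4H⁺ + 4e⁻ → n(O₂) = 0.2380/4 = 0.05950 mol → 1.33 L

7.78 g Zn; 1.33 L O₂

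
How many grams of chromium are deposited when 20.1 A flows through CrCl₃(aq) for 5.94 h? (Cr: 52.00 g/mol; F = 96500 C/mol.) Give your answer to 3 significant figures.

Charge passed = 20.1 × 21384 = 4.298×10^5 C
n(e⁻) = Q/F = 4.298×10^5/96500 = 4.454 mol
Cr³⁺ + 3e⁻ → Cr, so n(Cr) = 4.454 / 3 = 1.485 mol
m = 1.485 × 52.00 = 77.2 g

77.2 g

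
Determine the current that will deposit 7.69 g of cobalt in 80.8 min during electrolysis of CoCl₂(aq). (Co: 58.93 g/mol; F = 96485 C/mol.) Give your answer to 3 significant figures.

5.19 A

n(Co) = 7.69 / 58.93 = 0.1305 mol
Co²⁺ + 2e⁻ → Co, so n(e⁻) = 2 × 0.1305 = 0.2610 mol
Q = 0.2610 × 96485 = 25180 C
I = Q / t = 25180 / 4848 s = 5.19 A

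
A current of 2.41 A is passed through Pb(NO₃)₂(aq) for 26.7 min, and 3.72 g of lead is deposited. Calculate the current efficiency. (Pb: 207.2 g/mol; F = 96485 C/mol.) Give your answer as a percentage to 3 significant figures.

89.7%

Q = 2.41 × 1602 = 3861 C
n(e⁻) = 3861 / 96485 = 0.04002 mol
Pb²⁺ + 2e⁻ → Pb, so theoretical n(Pb) = 0.02001 mol → 4.146 g
Efficiency = 3.72 / 4.146 = 0.8973 = 89.7%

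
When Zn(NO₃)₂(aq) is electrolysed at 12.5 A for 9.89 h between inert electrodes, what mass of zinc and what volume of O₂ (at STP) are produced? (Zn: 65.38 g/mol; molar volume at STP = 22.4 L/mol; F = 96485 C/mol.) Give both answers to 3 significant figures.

Q = 12.5 × 35604 = 4.451×10^5 C; n(e⁻) = 4.451×10^5 / 96485 = 4.613 mol
Cathode: Zn²⁺ + 2e⁻ → Zn → n(Zn) = 4.613/2 = 2.307 mol → 151 g
Anode: 2H₂O → O₂ + 4H⁺ + 4e⁻ → n(O₂) = 4.613/4 = 1.153 mol → 25.8 L

151 g Zn; 25.8 L O₂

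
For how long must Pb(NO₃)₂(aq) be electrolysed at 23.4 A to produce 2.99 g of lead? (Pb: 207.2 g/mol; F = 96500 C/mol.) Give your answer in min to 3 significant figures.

1.98 min

n(Pb) = 2.99 / 207.2 = 0.01443 mol
Pb²⁺ + 2e⁻ → Pb, so n(e⁻) = 2 × 0.01443 = 0.02886 mol
Q = 0.02886 × 96500 = 2785 C
t = Q / I = 2785 / 23.4 = 119.0 s = 1.98 min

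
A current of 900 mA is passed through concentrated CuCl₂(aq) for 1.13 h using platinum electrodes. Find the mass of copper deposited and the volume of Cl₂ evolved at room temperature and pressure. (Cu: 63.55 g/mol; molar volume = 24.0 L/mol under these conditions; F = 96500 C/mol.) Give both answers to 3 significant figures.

Q = 0.900 × 4068 = 3661 C; n(e⁻) = 3661 / 96500 = 0.03794 mol
Cathode: Cu²⁺ + 2e⁻ → Cu → n(Cu) = 0.03794/2 = 0.01897 mol → 1.21 g
Anode: 2Cl⁻ → Cl₂ + 2e⁻ → n(Cl₂) = 0.03794/2 = 0.01897 mol → 0.455 L

1.21 g Cu; 0.455 L Cl₂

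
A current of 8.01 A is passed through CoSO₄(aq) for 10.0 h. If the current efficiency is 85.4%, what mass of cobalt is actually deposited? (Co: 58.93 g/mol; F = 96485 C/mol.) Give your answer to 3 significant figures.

75.2 g

Q = 8.01 × 36000 = 2.884×10^5 C
n(e⁻) = 2.884×10^5 / 96485 = 2.989 mol
Co²⁺ + 2e⁻ → Co, so theoretical m(Co) = 1.495 × 58.93 = 88.10 g
Actual mass = 85.4% × 88.10 = 75.2 g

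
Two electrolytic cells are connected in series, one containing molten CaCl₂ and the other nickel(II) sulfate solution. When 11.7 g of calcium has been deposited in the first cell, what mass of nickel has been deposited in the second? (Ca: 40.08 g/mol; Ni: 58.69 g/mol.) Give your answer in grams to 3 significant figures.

n(Ca) = 11.7 / 40.08 = 0.2919 mol
Ca²⁺ + 2e⁻ → Ca, so n(e⁻) = 2 × 0.2919 = 0.5838 mol
Since the cells are in series, n(e⁻) in the Ni cell is also 0.5838 mol.
Ni²⁺ + 2e⁻ → Ni, so n(Ni) = 0.5838 / 2 = 0.2919 mol
m(Ni) = 0.2919 × 58.69 = 17.1 g

17.1 g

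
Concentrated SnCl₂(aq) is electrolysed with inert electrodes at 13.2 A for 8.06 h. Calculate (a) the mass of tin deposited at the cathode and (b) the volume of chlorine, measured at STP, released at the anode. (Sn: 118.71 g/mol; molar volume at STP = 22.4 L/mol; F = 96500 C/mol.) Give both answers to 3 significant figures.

236 g Sn; 44.5 L Cl₂

Q = 13.2 × 29016 = 3.830×10^5 C; n(e⁻) = 3.830×10^5 / 96500 = 3.969 mol
Cathode: Sn²⁺ + 2e⁻ → Sn → n(Sn) = 3.969/2 = 1.985 mol → 236 g
Anode: 2Cl⁻ → Cl₂ + 2e⁻ → n(Cl₂) = 3.969/2 = 1.985 mol → 44.5 L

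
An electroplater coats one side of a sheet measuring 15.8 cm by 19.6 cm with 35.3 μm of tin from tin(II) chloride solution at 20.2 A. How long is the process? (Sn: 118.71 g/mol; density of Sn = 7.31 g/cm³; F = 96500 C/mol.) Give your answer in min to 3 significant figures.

10.7 min

Plated area = 15.8 × 19.6 = 309.7 cm²
Volume = 309.7 × 35.3×10⁻⁴ cm = 1.093 cm³
m(Sn) = 1.093 × 7.31 = 7.990 g
n(Sn) = 7.990 / 118.71 = 0.06731 mol; n(e⁻) = 2 × 0.06731 = 0.1346 mol
Q = 0.1346 × 96500 = 12990 C
t = 12990 / 20.2 = 643.1 s = 10.7 min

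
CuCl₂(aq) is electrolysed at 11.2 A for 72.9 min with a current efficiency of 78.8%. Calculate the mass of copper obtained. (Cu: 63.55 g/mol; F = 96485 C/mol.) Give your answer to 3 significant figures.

Q = 11.2 × 4374 = 48990 C
n(e⁻) = 48990 / 96485 = 0.5077 mol
Cu²⁺ + 2e⁻ → Cu, so theoretical m(Cu) = 0.2539 × 63.55 = 16.14 g
Actual mass = 78.8% × 16.14 = 12.7 g

12.7 g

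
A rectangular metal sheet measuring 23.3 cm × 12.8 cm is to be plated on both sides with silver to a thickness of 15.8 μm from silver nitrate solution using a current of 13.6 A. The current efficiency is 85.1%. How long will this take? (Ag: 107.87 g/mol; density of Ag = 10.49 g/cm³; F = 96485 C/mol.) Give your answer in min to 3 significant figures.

Plated area = 2 × 23.3 × 12.8 = 596.5 cm²
Volume = 596.5 × 15.8×10⁻⁴ cm = 0.9425 cm³
m(Ag) = 0.9425 × 10.49 = 9.887 g
n(Ag) = 9.887 / 107.87 = 0.09166 mol; n(e⁻) = 0.09166 mol
Q = 0.09166 × 96485 / 0.851 = 10390 C
t = 10390 / 13.6 = 764.0 s = 12.7 min

12.7 min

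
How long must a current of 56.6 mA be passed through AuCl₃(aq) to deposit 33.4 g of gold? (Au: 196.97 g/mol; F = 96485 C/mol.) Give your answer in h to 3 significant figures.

241 h

n(Au) = 33.4 / 196.97 = 0.1696 mol
Au³⁺ + 3e⁻ → Au, so n(e⁻) = 3 × 0.1696 = 0.5088 mol
Q = 0.5088 × 96485 = 49090 C
t = Q / I = 49090 / 0.0566 = 8.673×10^5 s = 241 h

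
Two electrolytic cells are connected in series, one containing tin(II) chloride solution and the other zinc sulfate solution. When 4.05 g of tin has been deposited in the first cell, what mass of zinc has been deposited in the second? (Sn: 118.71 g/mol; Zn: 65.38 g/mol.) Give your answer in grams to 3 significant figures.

2.23 g

n(Sn) = 4.05 / 118.71 = 0.03412 mol
Sn²⁺ + 2e⁻ → Sn, so n(e⁻) = 2 × 0.03412 = 0.06824 mol
Since the cells are in series, n(e⁻) in the Zn cell is also 0.06824 mol.
Zn²⁺ + 2e⁻ → Zn, so n(Zn) = 0.06824 / 2 = 0.03412 mol
m(Zn) = 0.03412 × 65.38 = 2.23 g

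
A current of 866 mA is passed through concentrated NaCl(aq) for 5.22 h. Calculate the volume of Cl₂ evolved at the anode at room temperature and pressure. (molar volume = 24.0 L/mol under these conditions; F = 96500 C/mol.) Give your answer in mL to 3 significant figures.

2020 mL

Charge passed = 0.866 × 18792 = 16270 C
n(e⁻) = Q/F = 16270/96500 = 0.1686 mol
2Cl⁻ → Cl₂ + 2e⁻, so n(Cl₂) = 0.1686 / 2 = 0.08430 mol
V = 0.08430 × 24.0 = 2.023 L
= 2020 mL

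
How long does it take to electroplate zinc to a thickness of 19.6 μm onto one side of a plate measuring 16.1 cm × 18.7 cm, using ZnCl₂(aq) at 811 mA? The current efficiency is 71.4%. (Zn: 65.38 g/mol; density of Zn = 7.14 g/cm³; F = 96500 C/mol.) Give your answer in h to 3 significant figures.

Plated area = 16.1 × 18.7 = 301.1 cm²
Volume = 301.1 × 19.6×10⁻⁴ cm = 0.5902 cm³
m(Zn) = 0.5902 × 7.14 = 4.214 g
n(Zn) = 4.214 / 65.38 = 0.06445 mol; n(e⁻) = 2 × 0.06445 = 0.1289 mol
Q = 0.1289 × 96500 / 0.714 = 17420 C
t = 17420 / 0.811 = 21480 s = 5.97 h

5.97 h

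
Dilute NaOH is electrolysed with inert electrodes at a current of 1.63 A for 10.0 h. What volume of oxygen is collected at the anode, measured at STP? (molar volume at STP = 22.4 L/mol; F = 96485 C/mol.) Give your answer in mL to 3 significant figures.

Q = It = 1.63 × 36000 = 58680 C
n(e⁻) = 58680 / 96485 = 0.6082 mol
2H₂O → O₂ + 4H⁺ + 4e⁻, so n(O₂) = 0.6082 / 4 = 0.1521 mol
V = 0.1521 × 22.4 = 3.407 L
= 3410 mL

3410 mL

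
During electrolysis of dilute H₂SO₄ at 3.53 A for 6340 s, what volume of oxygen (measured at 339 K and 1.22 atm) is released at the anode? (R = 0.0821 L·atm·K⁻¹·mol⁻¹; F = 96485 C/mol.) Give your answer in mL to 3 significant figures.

Q = It = 3.53 × 6340 = 22380 C
n(e⁻) = 22380 / 96485 = 0.2320 mol
2H₂O → O₂ + 4H⁺ + 4e⁻, so n(O₂) = 0.2320 / 4 = 0.05800 mol
V = nRT/P = 0.05800 × 0.0821 × 339 / 1.22 = 1.323 L
= 1320 mL

1320 mL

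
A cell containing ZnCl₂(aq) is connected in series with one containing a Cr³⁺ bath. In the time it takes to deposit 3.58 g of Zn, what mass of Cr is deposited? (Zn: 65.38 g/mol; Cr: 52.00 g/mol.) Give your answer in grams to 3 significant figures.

1.90 g

n(Zn) = 3.58 / 65.38 = 0.05476 mol
Zn²⁺ + 2e⁻ → Zn, so n(e⁻) = 2 × 0.05476 = 0.1095 mol
In series, the same 0.1095 mol of electrons flows through the second cell.
Cr³⁺ + 3e⁻ → Cr, so n(Cr) = 0.1095 / 3 = 0.03650 mol
m(Cr) = 0.03650 × 52.00 = 1.90 g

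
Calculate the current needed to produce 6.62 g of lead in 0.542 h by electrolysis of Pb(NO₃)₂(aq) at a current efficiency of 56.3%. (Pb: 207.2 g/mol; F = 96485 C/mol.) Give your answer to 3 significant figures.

5.61 A

n(Pb) = 6.62 / 207.2 = 0.03195 mol
Pb²⁺ + 2e⁻ → Pb, so n(e⁻) = 2 × 0.03195 = 0.06390 mol
Q = 0.06390 × 96485 / 0.563 = 10950 C
I = Q / t = 10950 / 1951.2 s = 5.61 A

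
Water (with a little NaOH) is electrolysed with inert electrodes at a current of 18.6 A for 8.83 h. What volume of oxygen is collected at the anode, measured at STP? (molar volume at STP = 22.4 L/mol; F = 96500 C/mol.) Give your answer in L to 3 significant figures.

Q = 18.6 A × 31788 s = 5.913×10^5 C
Moles of electrons = 5.913×10^5 / 96500 = 6.127 mol
2H₂O → O₂ + 4H⁺ + 4e⁻, so n(O₂) = 6.127 / 4 = 1.532 mol
V = 1.532 × 22.4 = 34.32 L

34.3 L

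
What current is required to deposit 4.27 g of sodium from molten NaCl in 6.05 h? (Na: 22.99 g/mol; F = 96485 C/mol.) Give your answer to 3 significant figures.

n(Na) = 4.27 / 22.99 = 0.1857 mol
Na⁺ + e⁻ → Na, so n(e⁻) = 0.1857 mol
Q = 0.1857 × 96485 = 17920 C
I = Q / t = 17920 / 21780 s = 0.823 A

0.823 A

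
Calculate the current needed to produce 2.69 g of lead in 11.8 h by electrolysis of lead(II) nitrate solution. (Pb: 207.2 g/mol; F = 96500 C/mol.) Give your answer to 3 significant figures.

n(Pb) = 2.69 / 207.2 = 0.01298 mol
Pb²⁺ + 2e⁻ → Pb, so n(e⁻) = 2 × 0.01298 = 0.02596 mol
Q = 0.02596 × 96500 = 2505 C
I = Q / t = 2505 / 42480 s = 0.0590 A

0.0590 A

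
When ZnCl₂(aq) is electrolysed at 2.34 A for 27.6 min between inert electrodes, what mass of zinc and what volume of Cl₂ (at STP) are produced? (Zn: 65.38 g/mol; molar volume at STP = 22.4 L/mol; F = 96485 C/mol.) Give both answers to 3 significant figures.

1.31 g Zn; 0.450 L Cl₂

Q = 2.34 × 1656 = 3875 C; n(e⁻) = 3875 / 96485 = 0.04016 mol
Cathode: Zn²⁺ + 2e⁻ → Zn → n(Zn) = 0.04016/2 = 0.02008 mol → 1.31 g
Anode: 2Cl⁻ → Cl₂ + 2e⁻ → n(Cl₂) = 0.04016/2 = 0.02008 mol → 0.450 L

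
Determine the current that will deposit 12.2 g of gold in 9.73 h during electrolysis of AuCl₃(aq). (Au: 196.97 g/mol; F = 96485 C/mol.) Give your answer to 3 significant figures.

0.512 A

n(Au) = 12.2 / 196.97 = 0.06194 mol
Au³⁺ + 3e⁻ → Au, so n(e⁻) = 3 × 0.06194 = 0.1858 mol
Q = 0.1858 × 96485 = 17930 C
I = Q / t = 17930 / 35028 s = 0.512 A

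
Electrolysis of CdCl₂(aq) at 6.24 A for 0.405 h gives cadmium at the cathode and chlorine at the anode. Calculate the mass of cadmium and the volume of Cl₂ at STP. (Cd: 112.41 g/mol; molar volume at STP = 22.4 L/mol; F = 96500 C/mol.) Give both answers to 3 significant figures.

5.30 g Cd; 1.06 L Cl₂

Q = 6.24 × 1458 = 9098 C; n(e⁻) = 9098 / 96500 = 0.09428 mol
Cathode: Cd²⁺ + 2e⁻ → Cd → n(Cd) = 0.09428/2 = 0.04714 mol → 5.30 g
Anode: 2Cl⁻ → Cl₂ + 2e⁻ → n(Cl₂) = 0.09428/2 = 0.04714 mol → 1.06 L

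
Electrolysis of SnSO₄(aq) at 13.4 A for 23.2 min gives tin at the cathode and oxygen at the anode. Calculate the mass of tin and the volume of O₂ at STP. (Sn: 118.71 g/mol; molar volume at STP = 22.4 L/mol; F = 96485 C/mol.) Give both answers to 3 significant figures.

Q = 13.4 × 1392 = 18650 C; n(e⁻) = 18650 / 96485 = 0.1933 mol
Cathode: Sn²⁺ + 2e⁻ → Sn → n(Sn) = 0.1933/2 = 0.09665 mol → 11.5 g
Anode: 2H₂O → O₂ + 4H⁺ + 4e⁻ → n(O₂) = 0.1933/4 = 0.04833 mol → 1.08 L

11.5 g Sn; 1.08 L O₂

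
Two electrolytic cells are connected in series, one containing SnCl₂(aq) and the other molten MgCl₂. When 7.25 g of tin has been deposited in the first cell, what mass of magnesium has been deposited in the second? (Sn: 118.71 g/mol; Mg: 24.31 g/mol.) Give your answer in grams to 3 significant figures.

n(Sn) = 7.25 / 118.71 = 0.06107 mol
Sn²⁺ + 2e⁻ → Sn, so n(e⁻) = 2 × 0.06107 = 0.1221 mol
The cells are in series, so the same charge (and hence the same n(e⁻) = 0.1221 mol) passes through both.
Mg²⁺ + 2e⁻ → Mg, so n(Mg) = 0.1221 / 2 = 0.06105 mol
m(Mg) = 0.06105 × 24.31 = 1.48 g

1.48 g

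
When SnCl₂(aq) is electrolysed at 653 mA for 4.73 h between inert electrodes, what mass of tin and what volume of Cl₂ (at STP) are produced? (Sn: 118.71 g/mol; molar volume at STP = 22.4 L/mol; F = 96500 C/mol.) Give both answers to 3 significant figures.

6.84 g Sn; 1.29 L Cl₂

Q = 0.653 × 17028 = 11120 C; n(e⁻) = 11120 / 96500 = 0.1152 mol
Cathode: Sn²⁺ + 2e⁻ → Sn → n(Sn) = 0.1152/2 = 0.05760 mol → 6.84 g
Anode: 2Cl⁻ → Cl₂ + 2e⁻ → n(Cl₂) = 0.1152/2 = 0.05760 mol → 1.29 L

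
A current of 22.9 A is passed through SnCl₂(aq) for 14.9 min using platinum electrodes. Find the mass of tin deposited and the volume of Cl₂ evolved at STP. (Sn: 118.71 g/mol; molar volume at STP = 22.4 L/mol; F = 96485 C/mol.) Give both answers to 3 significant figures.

12.6 g Sn; 2.38 L Cl₂

Q = 22.9 × 894 = 20470 C; n(e⁻) = 20470 / 96485 = 0.2122 mol
Cathode: Sn²⁺ + 2e⁻ → Sn → n(Sn) = 0.2122/2 = 0.1061 mol → 12.6 g
Anode: 2Cl⁻ → Cl₂ + 2e⁻ → n(Cl₂) = 0.2122/2 = 0.1061 mol → 2.38 L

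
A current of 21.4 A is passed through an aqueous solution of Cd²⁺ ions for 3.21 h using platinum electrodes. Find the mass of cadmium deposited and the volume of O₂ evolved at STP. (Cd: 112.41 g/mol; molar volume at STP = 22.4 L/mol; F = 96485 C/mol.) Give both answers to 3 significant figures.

Q = 21.4 × 11556 = 2.473×10^5 C; n(e⁻) = 2.473×10^5 / 96485 = 2.563 mol
Cathode: Cd²⁺ + 2e⁻ → Cd → n(Cd) = 2.563/2 = 1.282 mol → 144 g
Anode: 2H₂O → O₂ + 4H⁺ + 4e⁻ → n(O₂) = 2.563/4 = 0.6408 mol → 14.4 L

144 g Cd; 14.4 L O₂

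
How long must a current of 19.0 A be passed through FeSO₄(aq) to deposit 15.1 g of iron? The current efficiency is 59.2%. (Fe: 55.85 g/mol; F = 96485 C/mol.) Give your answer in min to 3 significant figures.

77.3 min

n(Fe) = 15.1 / 55.85 = 0.2704 mol
Fe²⁺ + 2e⁻ → Fe, so n(e⁻) = 2 × 0.2704 = 0.5408 mol
Q = 0.5408 × 96485 / 0.592 = 88140 C
t = Q / I = 88140 / 19.0 = 4639 s = 77.3 min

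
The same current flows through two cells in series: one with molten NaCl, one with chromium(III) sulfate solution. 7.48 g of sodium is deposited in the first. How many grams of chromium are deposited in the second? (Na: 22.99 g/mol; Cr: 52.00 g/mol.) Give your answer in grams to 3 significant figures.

n(Na) = 7.48 / 22.99 = 0.3254 mol
Na⁺ + e⁻ → Na, so n(e⁻) = 0.3254 mol
The cells are in series, so the same charge (and hence the same n(e⁻) = 0.3254 mol) passes through both.
Cr³⁺ + 3e⁻ → Cr, so n(Cr) = 0.3254 / 3 = 0.1085 mol
m(Cr) = 0.1085 × 52.00 = 5.64 g

5.64 g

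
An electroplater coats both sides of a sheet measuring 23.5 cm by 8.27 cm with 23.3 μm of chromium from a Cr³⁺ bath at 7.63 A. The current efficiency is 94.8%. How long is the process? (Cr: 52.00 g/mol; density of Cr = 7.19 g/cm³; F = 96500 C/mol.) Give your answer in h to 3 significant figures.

1.39 h

Plated area = 2 × 23.5 × 8.27 = 388.7 cm²
Volume = 388.7 × 23.3×10⁻⁴ cm = 0.9057 cm³
m(Cr) = 0.9057 × 7.19 = 6.512 g
n(Cr) = 6.512 / 52.00 = 0.1252 mol; n(e⁻) = 3 × 0.1252 = 0.3756 mol
Q = 0.3756 × 96500 / 0.948 = 38230 C
t = 38230 / 7.63 = 5010 s = 1.39 h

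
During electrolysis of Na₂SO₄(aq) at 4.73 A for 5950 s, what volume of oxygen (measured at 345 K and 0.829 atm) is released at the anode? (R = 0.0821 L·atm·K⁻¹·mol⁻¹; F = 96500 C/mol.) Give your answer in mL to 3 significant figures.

2490 mL

Q = It = 4.73 × 5950 = 28140 C
n(e⁻) = Q/F = 28140/96500 = 0.2916 mol
2H₂O → O₂ + 4H⁺ + 4e⁻, so n(O₂) = 0.2916 / 4 = 0.07290 mol
V = nRT/P = 0.07290 × 0.0821 × 345 / 0.829 = 2.491 L
= 2490 mL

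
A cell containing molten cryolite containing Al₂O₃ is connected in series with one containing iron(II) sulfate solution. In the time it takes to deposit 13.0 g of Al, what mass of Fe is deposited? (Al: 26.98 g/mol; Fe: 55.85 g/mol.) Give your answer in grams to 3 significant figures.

n(Al) = 13.0 / 26.98 = 0.4818 mol
Al³⁺ + 3e⁻ → Al, so n(e⁻) = 3 × 0.4818 = 1.445 mol
Since the cells are in series, n(e⁻) in the Fe cell is also 1.445 mol.
Fe²⁺ + 2e⁻ → Fe, so n(Fe) = 1.445 / 2 = 0.7225 mol
m(Fe) = 0.7225 × 55.85 = 40.4 g

40.4 g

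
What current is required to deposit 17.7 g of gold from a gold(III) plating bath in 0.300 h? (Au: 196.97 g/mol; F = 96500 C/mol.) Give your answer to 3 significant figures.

n(Au) = 17.7 / 196.97 = 0.08986 mol
Au³⁺ + 3e⁻ → Au, so n(e⁻) = 3 × 0.08986 = 0.2696 mol
Q = 0.2696 × 96500 = 26020 C
I = Q / t = 26020 / 1080 s = 24.1 A

24.1 A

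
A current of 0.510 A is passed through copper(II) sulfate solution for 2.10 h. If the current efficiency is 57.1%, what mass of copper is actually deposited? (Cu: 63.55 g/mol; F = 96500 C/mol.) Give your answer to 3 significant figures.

Q = 0.510 × 7560 = 3856 C
n(e⁻) = 3856 / 96500 = 0.03996 mol
Cu²⁺ + 2e⁻ → Cu, so theoretical m(Cu) = 0.01998 × 63.55 = 1.270 g
Actual mass = 57.1% × 1.270 = 0.725 g

0.725 g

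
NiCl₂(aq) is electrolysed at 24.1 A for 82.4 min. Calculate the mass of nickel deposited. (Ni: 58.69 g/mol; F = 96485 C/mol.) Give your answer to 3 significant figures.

Q = It = 24.1 × 4944 = 1.192×10^5 C
Moles of electrons = 1.192×10^5 / 96485 = 1.235 mol
Ni²⁺ + 2e⁻ → Ni, so n(Ni) = 1.235 / 2 = 0.6175 mol
m = 0.6175 × 58.69 = 36.2 g

36.2 g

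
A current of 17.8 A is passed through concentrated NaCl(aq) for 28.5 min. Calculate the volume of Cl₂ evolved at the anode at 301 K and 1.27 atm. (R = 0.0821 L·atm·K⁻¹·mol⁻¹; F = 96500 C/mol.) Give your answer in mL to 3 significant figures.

3070 mL

Q = 17.8 A × 1710 s = 30440 C
n(e⁻) = Q/F = 30440/96500 = 0.3154 mol
2Cl⁻ → Cl₂ + 2e⁻, so n(Cl₂) = 0.3154 / 2 = 0.1577 mol
V = nRT/P = 0.1577 × 0.0821 × 301 / 1.27 = 3.069 L
= 3070 mL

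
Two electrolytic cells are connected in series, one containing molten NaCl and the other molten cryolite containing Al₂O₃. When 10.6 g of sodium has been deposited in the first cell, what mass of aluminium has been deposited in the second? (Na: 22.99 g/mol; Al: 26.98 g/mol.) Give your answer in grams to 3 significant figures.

4.15 g

n(Na) = 10.6 / 22.99 = 0.4611 mol
Na⁺ + e⁻ → Na, so n(e⁻) = 0.4611 mol
Since the cells are in series, n(e⁻) in the Al cell is also 0.4611 mol.
Al³⁺ + 3e⁻ → Al, so n(Al) = 0.4611 / 3 = 0.1537 mol
m(Al) = 0.1537 × 26.98 = 4.15 g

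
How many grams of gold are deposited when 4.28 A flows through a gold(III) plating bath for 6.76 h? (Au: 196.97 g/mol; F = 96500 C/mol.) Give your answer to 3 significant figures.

70.9 g

Charge passed = 4.28 × 24336 = 1.042×10^5 C
Moles of electrons = 1.042×10^5 / 96500 = 1.080 mol
Au³⁺ + 3e⁻ → Au, so n(Au) = 1.080 / 3 = 0.3600 mol
m = 0.3600 × 196.97 = 70.9 g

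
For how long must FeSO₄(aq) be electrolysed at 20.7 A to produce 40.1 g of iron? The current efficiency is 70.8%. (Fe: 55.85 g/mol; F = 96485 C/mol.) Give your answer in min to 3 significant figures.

n(Fe) = 40.1 / 55.85 = 0.7180 mol
Fe²⁺ + 2e⁻ → Fe, so n(e⁻) = 2 × 0.7180 = 1.436 mol
Q = 1.436 × 96485 / 0.708 = 1.957×10^5 C
t = Q / I = 1.957×10^5 / 20.7 = 9454 s = 158 min

158 min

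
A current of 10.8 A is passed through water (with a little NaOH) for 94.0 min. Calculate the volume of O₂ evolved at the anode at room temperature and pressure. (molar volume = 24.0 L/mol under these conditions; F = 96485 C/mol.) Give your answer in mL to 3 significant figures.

3790 mL

Q = It = 10.8 × 5640 = 60910 C
n(e⁻) = 60910 / 96485 = 0.6313 mol
2H₂O → O₂ + 4H⁺ + 4e⁻, so n(O₂) = 0.6313 / 4 = 0.1578 mol
V = 0.1578 × 24.0 = 3.787 L
= 3790 mL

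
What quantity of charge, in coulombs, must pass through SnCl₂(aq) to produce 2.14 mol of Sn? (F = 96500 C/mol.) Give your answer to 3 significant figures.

4.13×10^5 C

Sn²⁺ + 2e⁻ → Sn, so n(e⁻) = 2 × 2.14 = 4.280 mol
Q = 4.280 × 96500 = 4.130×10^5 C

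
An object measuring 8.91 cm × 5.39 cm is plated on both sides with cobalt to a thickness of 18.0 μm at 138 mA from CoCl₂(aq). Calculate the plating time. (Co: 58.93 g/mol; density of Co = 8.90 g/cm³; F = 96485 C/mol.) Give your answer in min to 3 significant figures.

Plated area = 2 × 8.91 × 5.39 = 96.05 cm²
Volume = 96.05 × 18.0×10⁻⁴ cm = 0.1729 cm³
m(Co) = 0.1729 × 8.90 = 1.539 g
n(Co) = 1.539 / 58.93 = 0.02612 mol; n(e⁻) = 2 × 0.02612 = 0.05224 mol
Q = 0.05224 × 96485 = 5040 C
t = 5040 / 0.138 = 36520 s = 609 min

609 min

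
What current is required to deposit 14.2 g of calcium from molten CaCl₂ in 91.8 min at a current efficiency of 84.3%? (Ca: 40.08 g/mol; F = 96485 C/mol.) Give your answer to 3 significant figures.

n(Ca) = 14.2 / 40.08 = 0.3543 mol
Ca²⁺ + 2e⁻ → Ca, so n(e⁻) = 2 × 0.3543 = 0.7086 mol
Q = 0.7086 × 96485 / 0.843 = 81100 C
I = Q / t = 81100 / 5508 s = 14.7 A

14.7 A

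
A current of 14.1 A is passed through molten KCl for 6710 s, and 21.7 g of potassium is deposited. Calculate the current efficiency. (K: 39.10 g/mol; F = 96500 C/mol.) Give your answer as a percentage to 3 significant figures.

56.6%

Q = 14.1 × 6710 = 94610 C
n(e⁻) = 94610 / 96500 = 0.9804 mol
K⁺ + e⁻ → K, so theoretical n(K) = 0.9804 mol → 38.33 g
Efficiency = 21.7 / 38.33 = 0.5661 = 56.6%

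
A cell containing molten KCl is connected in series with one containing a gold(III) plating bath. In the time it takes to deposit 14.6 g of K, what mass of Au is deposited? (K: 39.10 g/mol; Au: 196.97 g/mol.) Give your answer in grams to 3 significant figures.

24.5 g

n(K) = 14.6 / 39.10 = 0.3734 mol
K⁺ + e⁻ → K, so n(e⁻) = 0.3734 mol
The cells are in series, so the same charge (and hence the same n(e⁻) = 0.3734 mol) passes through both.
Au³⁺ + 3e⁻ → Au, so n(Au) = 0.3734 / 3 = 0.1245 mol
m(Au) = 0.1245 × 196.97 = 24.5 g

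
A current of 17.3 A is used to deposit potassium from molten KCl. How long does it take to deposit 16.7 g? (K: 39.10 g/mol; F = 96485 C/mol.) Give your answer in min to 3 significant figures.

n(K) = 16.7 / 39.10 = 0.4271 mol
K⁺ + e⁻ → K, so n(e⁻) = 0.4271 mol
Q = 0.4271 × 96485 = 41210 C
t = Q / I = 41210 / 17.3 = 2382 s = 39.7 min

39.7 min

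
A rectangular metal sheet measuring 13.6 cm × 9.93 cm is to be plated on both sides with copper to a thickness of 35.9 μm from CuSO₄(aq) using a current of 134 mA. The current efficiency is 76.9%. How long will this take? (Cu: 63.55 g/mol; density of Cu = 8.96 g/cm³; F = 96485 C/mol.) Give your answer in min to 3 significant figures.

Plated area = 2 × 13.6 × 9.93 = 270.1 cm²
Volume = 270.1 × 35.9×10⁻⁴ cm = 0.9697 cm³
m(Cu) = 0.9697 × 8.96 = 8.689 g
n(Cu) = 8.689 / 63.55 = 0.1367 mol; n(e⁻) = 2 × 0.1367 = 0.2734 mol
Q = 0.2734 × 96485 / 0.769 = 34300 C
t = 34300 / 0.134 = 2.560×10^5 s = 4270 min

4270 min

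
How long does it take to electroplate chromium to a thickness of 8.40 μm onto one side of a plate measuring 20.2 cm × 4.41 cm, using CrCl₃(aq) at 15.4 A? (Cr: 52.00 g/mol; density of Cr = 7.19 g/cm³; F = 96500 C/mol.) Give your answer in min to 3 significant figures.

3.24 min

Plated area = 20.2 × 4.41 = 89.08 cm²
Volume = 89.08 × 8.40×10⁻⁴ cm = 0.07483 cm³
m(Cr) = 0.07483 × 7.19 = 0.5380 g
n(Cr) = 0.5380 / 52.00 = 0.01035 mol; n(e⁻) = 3 × 0.01035 = 0.03105 mol
Q = 0.03105 × 96500 = 2996 C
t = 2996 / 15.4 = 194.5 s = 3.24 min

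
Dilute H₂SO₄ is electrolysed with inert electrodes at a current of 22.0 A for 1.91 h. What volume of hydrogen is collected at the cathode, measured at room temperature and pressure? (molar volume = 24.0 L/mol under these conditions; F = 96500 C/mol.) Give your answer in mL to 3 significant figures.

Q = It = 22.0 × 6876 = 1.513×10^5 C
n(e⁻) = Q/F = 1.513×10^5/96500 = 1.568 mol
2H⁺ + 2e⁻ → H₂, so n(H₂) = 1.568 / 2 = 0.7840 mol
V = 0.7840 × 24.0 = 18.82 L
= 18800 mL

18800 mL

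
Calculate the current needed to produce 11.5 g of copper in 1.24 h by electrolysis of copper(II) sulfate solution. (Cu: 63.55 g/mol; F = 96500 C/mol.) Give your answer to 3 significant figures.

n(Cu) = 11.5 / 63.55 = 0.1810 mol
Cu²⁺ + 2e⁻ → Cu, so n(e⁻) = 2 × 0.1810 = 0.3620 mol
Q = 0.3620 × 96500 = 34930 C
I = Q / t = 34930 / 4464 s = 7.82 A

7.82 A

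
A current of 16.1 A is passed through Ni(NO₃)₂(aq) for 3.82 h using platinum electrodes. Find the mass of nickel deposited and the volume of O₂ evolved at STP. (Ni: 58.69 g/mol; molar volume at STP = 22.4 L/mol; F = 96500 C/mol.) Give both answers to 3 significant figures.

Q = 16.1 × 13752 = 2.214×10^5 C; n(e⁻) = 2.214×10^5 / 96500 = 2.294 mol
Cathode: Ni²⁺ + 2e⁻ → Ni → n(Ni) = 2.294/2 = 1.147 mol → 67.3 g
Anode: 2H₂O → O₂ + 4H⁺ + 4e⁻ → n(O₂) = 2.294/4 = 0.5735 mol → 12.8 L

67.3 g Ni; 12.8 L O₂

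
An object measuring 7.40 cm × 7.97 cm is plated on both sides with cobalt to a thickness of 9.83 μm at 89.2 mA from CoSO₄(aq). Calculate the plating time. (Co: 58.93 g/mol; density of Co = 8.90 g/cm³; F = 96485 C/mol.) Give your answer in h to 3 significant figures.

Plated area = 2 × 7.40 × 7.97 = 118.0 cm²
Volume = 118.0 × 9.83×10⁻⁴ cm = 0.1160 cm³
m(Co) = 0.1160 × 8.90 = 1.032 g
n(Co) = 1.032 / 58.93 = 0.01751 mol; n(e⁻) = 2 × 0.01751 = 0.03502 mol
Q = 0.03502 × 96485 = 3379 C
t = 3379 / 0.0892 = 37880 s = 10.5 h

10.5 h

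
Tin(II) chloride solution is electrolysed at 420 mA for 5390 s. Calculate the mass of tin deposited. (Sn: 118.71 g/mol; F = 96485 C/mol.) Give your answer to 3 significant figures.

Q = 0.420 A × 5390 s = 2264 C
n(e⁻) = 2264 / 96485 = 0.02346 mol
Sn²⁺ + 2e⁻ → Sn, so n(Sn) = 0.02346 / 2 = 0.01173 mol
m = 0.01173 × 118.71 = 1.39 g

1.39 g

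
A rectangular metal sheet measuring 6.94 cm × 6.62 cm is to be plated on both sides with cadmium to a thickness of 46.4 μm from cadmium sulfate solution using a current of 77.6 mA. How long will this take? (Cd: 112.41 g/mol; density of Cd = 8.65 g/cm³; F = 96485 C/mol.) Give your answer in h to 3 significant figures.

Plated area = 2 × 6.94 × 6.62 = 91.89 cm²
Volume = 91.89 × 46.4×10⁻⁴ cm = 0.4264 cm³
m(Cd) = 0.4264 × 8.65 = 3.688 g
n(Cd) = 3.688 / 112.41 = 0.03281 mol; n(e⁻) = 2 × 0.03281 = 0.06562 mol
Q = 0.06562 × 96485 = 6331 C
t = 6331 / 0.0776 = 81590 s = 22.7 h

22.7 h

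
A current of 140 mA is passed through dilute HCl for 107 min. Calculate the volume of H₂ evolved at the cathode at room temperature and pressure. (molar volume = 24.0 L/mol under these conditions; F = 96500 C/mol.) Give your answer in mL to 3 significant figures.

Q = 0.140 A × 6420 s = 898.8 C
Moles of electrons = 898.8 / 96500 = 0.009314 mol
2H⁺ + 2e⁻ → H₂, so n(H₂) = 0.009314 / 2 = 0.004657 mol
V = 0.004657 × 24.0 = 0.1118 L
= 112 mL

112 mL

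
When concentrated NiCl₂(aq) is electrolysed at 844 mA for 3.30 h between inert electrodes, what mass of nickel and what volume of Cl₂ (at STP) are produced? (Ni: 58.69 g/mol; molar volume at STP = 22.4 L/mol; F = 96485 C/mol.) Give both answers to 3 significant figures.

Q = 0.844 × 11880 = 10030 C; n(e⁻) = 10030 / 96485 = 0.1040 mol
Cathode: Ni²⁺ + 2e⁻ → Ni → n(Ni) = 0.1040/2 = 0.05200 mol → 3.05 g
Anode: 2Cl⁻ → Cl₂ + 2e⁻ → n(Cl₂) = 0.1040/2 = 0.05200 mol → 1.16 L

3.05 g Ni; 1.16 L Cl₂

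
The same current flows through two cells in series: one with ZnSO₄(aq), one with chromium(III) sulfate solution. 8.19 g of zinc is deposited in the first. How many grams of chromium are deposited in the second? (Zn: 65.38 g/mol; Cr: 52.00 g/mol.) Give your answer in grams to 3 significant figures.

n(Zn) = 8.19 / 65.38 = 0.1253 mol
Zn²⁺ + 2e⁻ → Zn, so n(e⁻) = 2 × 0.1253 = 0.2506 mol
Same current for the same time ⇒ same n(e⁻) = 0.2506 mol in both cells.
Cr³⁺ + 3e⁻ → Cr, so n(Cr) = 0.2506 / 3 = 0.08353 mol
m(Cr) = 0.08353 × 52.00 = 4.34 g

4.34 g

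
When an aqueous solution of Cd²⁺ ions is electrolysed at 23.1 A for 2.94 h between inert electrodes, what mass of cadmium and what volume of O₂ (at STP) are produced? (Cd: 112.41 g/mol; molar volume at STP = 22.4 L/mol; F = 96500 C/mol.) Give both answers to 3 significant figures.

142 g Cd; 14.2 L O₂

Q = 23.1 × 10584 = 2.445×10^5 C; n(e⁻) = 2.445×10^5 / 96500 = 2.534 mol
Cathode: Cd²⁺ + 2e⁻ → Cd → n(Cd) = 2.534/2 = 1.267 mol → 142 g
Anode: 2H₂O → O₂ + 4H⁺ + 4e⁻ → n(O₂) = 2.534/4 = 0.6335 mol → 14.2 L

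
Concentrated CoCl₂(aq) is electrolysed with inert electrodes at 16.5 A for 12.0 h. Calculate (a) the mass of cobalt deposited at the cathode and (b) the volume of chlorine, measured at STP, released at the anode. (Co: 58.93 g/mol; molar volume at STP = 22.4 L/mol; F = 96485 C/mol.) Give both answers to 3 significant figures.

218 g Co; 82.7 L Cl₂

Q = 16.5 × 43200 = 7.128×10^5 C; n(e⁻) = 7.128×10^5 / 96485 = 7.388 mol
Cathode: Co²⁺ + 2e⁻ → Co → n(Co) = 7.388/2 = 3.694 mol → 218 g
Anode: 2Cl⁻ → Cl₂ + 2e⁻ → n(Cl₂) = 7.388/2 = 3.694 mol → 82.7 L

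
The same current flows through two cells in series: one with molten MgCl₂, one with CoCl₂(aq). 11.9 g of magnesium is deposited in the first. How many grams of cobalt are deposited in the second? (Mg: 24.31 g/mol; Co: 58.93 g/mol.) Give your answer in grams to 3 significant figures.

28.8 g

n(Mg) = 11.9 / 24.31 = 0.4895 mol
Mg²⁺ + 2e⁻ → Mg, so n(e⁻) = 2 × 0.4895 = 0.9790 mol
In series, the same 0.9790 mol of electrons flows through the second cell.
Co²⁺ + 2e⁻ → Co, so n(Co) = 0.9790 / 2 = 0.4895 mol
m(Co) = 0.4895 × 58.93 = 28.8 g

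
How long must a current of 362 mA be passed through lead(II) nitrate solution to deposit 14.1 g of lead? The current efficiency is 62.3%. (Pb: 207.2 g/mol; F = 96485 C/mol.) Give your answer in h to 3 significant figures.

n(Pb) = 14.1 / 207.2 = 0.06805 mol
Pb²⁺ + 2e⁻ → Pb, so n(e⁻) = 2 × 0.06805 = 0.1361 mol
Q = 0.1361 × 96485 / 0.623 = 21080 C
t = Q / I = 21080 / 0.362 = 58230 s = 16.2 h

16.2 h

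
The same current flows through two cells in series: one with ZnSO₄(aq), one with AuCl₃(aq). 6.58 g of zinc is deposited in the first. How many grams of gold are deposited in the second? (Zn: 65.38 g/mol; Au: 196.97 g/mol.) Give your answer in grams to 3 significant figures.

n(Zn) = 6.58 / 65.38 = 0.1006 mol
Zn²⁺ + 2e⁻ → Zn, so n(e⁻) = 2 × 0.1006 = 0.2012 mol
Same current for the same time ⇒ same n(e⁻) = 0.2012 mol in both cells.
Au³⁺ + 3e⁻ → Au, so n(Au) = 0.2012 / 3 = 0.06707 mol
m(Au) = 0.06707 × 196.97 = 13.2 g

13.2 g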